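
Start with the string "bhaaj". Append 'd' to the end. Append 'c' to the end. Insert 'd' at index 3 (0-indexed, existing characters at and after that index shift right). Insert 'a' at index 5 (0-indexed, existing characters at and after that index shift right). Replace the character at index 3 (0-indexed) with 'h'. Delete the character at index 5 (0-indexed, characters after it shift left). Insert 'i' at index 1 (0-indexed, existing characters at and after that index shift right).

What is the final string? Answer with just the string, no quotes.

Applying each edit step by step:
Start: "bhaaj"
Op 1 (append 'd'): "bhaaj" -> "bhaajd"
Op 2 (append 'c'): "bhaajd" -> "bhaajdc"
Op 3 (insert 'd' at idx 3): "bhaajdc" -> "bhadajdc"
Op 4 (insert 'a' at idx 5): "bhadajdc" -> "bhadaajdc"
Op 5 (replace idx 3: 'd' -> 'h'): "bhadaajdc" -> "bhahaajdc"
Op 6 (delete idx 5 = 'a'): "bhahaajdc" -> "bhahajdc"
Op 7 (insert 'i' at idx 1): "bhahajdc" -> "bihahajdc"

Answer: bihahajdc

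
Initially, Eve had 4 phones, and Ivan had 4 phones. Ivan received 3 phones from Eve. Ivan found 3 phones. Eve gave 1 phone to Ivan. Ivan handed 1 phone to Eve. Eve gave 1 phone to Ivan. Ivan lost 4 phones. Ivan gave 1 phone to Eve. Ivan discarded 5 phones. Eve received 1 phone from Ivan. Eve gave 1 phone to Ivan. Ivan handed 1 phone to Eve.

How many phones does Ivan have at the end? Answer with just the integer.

Answer: 0

Derivation:
Tracking counts step by step:
Start: Eve=4, Ivan=4
Event 1 (Eve -> Ivan, 3): Eve: 4 -> 1, Ivan: 4 -> 7. State: Eve=1, Ivan=7
Event 2 (Ivan +3): Ivan: 7 -> 10. State: Eve=1, Ivan=10
Event 3 (Eve -> Ivan, 1): Eve: 1 -> 0, Ivan: 10 -> 11. State: Eve=0, Ivan=11
Event 4 (Ivan -> Eve, 1): Ivan: 11 -> 10, Eve: 0 -> 1. State: Eve=1, Ivan=10
Event 5 (Eve -> Ivan, 1): Eve: 1 -> 0, Ivan: 10 -> 11. State: Eve=0, Ivan=11
Event 6 (Ivan -4): Ivan: 11 -> 7. State: Eve=0, Ivan=7
Event 7 (Ivan -> Eve, 1): Ivan: 7 -> 6, Eve: 0 -> 1. State: Eve=1, Ivan=6
Event 8 (Ivan -5): Ivan: 6 -> 1. State: Eve=1, Ivan=1
Event 9 (Ivan -> Eve, 1): Ivan: 1 -> 0, Eve: 1 -> 2. State: Eve=2, Ivan=0
Event 10 (Eve -> Ivan, 1): Eve: 2 -> 1, Ivan: 0 -> 1. State: Eve=1, Ivan=1
Event 11 (Ivan -> Eve, 1): Ivan: 1 -> 0, Eve: 1 -> 2. State: Eve=2, Ivan=0

Ivan's final count: 0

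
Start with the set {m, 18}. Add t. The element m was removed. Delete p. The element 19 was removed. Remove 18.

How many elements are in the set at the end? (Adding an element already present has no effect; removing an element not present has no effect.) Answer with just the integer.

Tracking the set through each operation:
Start: {18, m}
Event 1 (add t): added. Set: {18, m, t}
Event 2 (remove m): removed. Set: {18, t}
Event 3 (remove p): not present, no change. Set: {18, t}
Event 4 (remove 19): not present, no change. Set: {18, t}
Event 5 (remove 18): removed. Set: {t}

Final set: {t} (size 1)

Answer: 1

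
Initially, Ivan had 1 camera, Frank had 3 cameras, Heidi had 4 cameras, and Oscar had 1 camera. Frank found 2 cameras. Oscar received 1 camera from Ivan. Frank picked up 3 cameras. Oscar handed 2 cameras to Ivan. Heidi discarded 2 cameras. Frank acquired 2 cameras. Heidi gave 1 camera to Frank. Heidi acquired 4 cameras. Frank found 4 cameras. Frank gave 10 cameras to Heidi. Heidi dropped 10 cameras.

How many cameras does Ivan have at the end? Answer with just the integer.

Tracking counts step by step:
Start: Ivan=1, Frank=3, Heidi=4, Oscar=1
Event 1 (Frank +2): Frank: 3 -> 5. State: Ivan=1, Frank=5, Heidi=4, Oscar=1
Event 2 (Ivan -> Oscar, 1): Ivan: 1 -> 0, Oscar: 1 -> 2. State: Ivan=0, Frank=5, Heidi=4, Oscar=2
Event 3 (Frank +3): Frank: 5 -> 8. State: Ivan=0, Frank=8, Heidi=4, Oscar=2
Event 4 (Oscar -> Ivan, 2): Oscar: 2 -> 0, Ivan: 0 -> 2. State: Ivan=2, Frank=8, Heidi=4, Oscar=0
Event 5 (Heidi -2): Heidi: 4 -> 2. State: Ivan=2, Frank=8, Heidi=2, Oscar=0
Event 6 (Frank +2): Frank: 8 -> 10. State: Ivan=2, Frank=10, Heidi=2, Oscar=0
Event 7 (Heidi -> Frank, 1): Heidi: 2 -> 1, Frank: 10 -> 11. State: Ivan=2, Frank=11, Heidi=1, Oscar=0
Event 8 (Heidi +4): Heidi: 1 -> 5. State: Ivan=2, Frank=11, Heidi=5, Oscar=0
Event 9 (Frank +4): Frank: 11 -> 15. State: Ivan=2, Frank=15, Heidi=5, Oscar=0
Event 10 (Frank -> Heidi, 10): Frank: 15 -> 5, Heidi: 5 -> 15. State: Ivan=2, Frank=5, Heidi=15, Oscar=0
Event 11 (Heidi -10): Heidi: 15 -> 5. State: Ivan=2, Frank=5, Heidi=5, Oscar=0

Ivan's final count: 2

Answer: 2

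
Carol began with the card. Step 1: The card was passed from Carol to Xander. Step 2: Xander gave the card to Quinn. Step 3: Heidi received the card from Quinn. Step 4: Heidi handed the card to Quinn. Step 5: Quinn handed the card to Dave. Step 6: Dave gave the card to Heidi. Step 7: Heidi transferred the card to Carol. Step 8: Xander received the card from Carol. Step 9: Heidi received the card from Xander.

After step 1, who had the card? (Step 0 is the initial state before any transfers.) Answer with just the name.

Answer: Xander

Derivation:
Tracking the card holder through step 1:
After step 0 (start): Carol
After step 1: Xander

At step 1, the holder is Xander.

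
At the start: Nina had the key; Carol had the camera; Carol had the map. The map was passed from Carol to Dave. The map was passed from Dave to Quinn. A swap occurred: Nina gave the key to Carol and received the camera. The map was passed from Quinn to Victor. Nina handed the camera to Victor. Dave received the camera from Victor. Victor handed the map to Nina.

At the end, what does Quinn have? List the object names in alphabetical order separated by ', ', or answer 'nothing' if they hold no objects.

Tracking all object holders:
Start: key:Nina, camera:Carol, map:Carol
Event 1 (give map: Carol -> Dave). State: key:Nina, camera:Carol, map:Dave
Event 2 (give map: Dave -> Quinn). State: key:Nina, camera:Carol, map:Quinn
Event 3 (swap key<->camera: now key:Carol, camera:Nina). State: key:Carol, camera:Nina, map:Quinn
Event 4 (give map: Quinn -> Victor). State: key:Carol, camera:Nina, map:Victor
Event 5 (give camera: Nina -> Victor). State: key:Carol, camera:Victor, map:Victor
Event 6 (give camera: Victor -> Dave). State: key:Carol, camera:Dave, map:Victor
Event 7 (give map: Victor -> Nina). State: key:Carol, camera:Dave, map:Nina

Final state: key:Carol, camera:Dave, map:Nina
Quinn holds: (nothing).

Answer: nothing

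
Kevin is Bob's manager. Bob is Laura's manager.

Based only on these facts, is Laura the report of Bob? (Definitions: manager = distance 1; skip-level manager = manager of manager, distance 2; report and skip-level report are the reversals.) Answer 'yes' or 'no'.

Answer: yes

Derivation:
Reconstructing the manager chain from the given facts:
  Kevin -> Bob -> Laura
(each arrow means 'manager of the next')
Positions in the chain (0 = top):
  position of Kevin: 0
  position of Bob: 1
  position of Laura: 2

Laura is at position 2, Bob is at position 1; signed distance (j - i) = -1.
'report' requires j - i = -1. Actual distance is -1, so the relation HOLDS.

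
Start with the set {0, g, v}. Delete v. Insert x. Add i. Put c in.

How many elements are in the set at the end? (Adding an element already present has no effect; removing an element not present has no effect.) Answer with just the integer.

Tracking the set through each operation:
Start: {0, g, v}
Event 1 (remove v): removed. Set: {0, g}
Event 2 (add x): added. Set: {0, g, x}
Event 3 (add i): added. Set: {0, g, i, x}
Event 4 (add c): added. Set: {0, c, g, i, x}

Final set: {0, c, g, i, x} (size 5)

Answer: 5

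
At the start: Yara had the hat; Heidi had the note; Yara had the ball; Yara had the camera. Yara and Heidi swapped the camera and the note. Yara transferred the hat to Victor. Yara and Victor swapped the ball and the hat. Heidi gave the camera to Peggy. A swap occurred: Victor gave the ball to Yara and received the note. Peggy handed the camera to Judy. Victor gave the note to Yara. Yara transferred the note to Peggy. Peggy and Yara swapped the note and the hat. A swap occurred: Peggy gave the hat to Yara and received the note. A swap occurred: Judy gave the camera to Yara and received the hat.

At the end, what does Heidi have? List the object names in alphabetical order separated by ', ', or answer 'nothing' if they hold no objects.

Answer: nothing

Derivation:
Tracking all object holders:
Start: hat:Yara, note:Heidi, ball:Yara, camera:Yara
Event 1 (swap camera<->note: now camera:Heidi, note:Yara). State: hat:Yara, note:Yara, ball:Yara, camera:Heidi
Event 2 (give hat: Yara -> Victor). State: hat:Victor, note:Yara, ball:Yara, camera:Heidi
Event 3 (swap ball<->hat: now ball:Victor, hat:Yara). State: hat:Yara, note:Yara, ball:Victor, camera:Heidi
Event 4 (give camera: Heidi -> Peggy). State: hat:Yara, note:Yara, ball:Victor, camera:Peggy
Event 5 (swap ball<->note: now ball:Yara, note:Victor). State: hat:Yara, note:Victor, ball:Yara, camera:Peggy
Event 6 (give camera: Peggy -> Judy). State: hat:Yara, note:Victor, ball:Yara, camera:Judy
Event 7 (give note: Victor -> Yara). State: hat:Yara, note:Yara, ball:Yara, camera:Judy
Event 8 (give note: Yara -> Peggy). State: hat:Yara, note:Peggy, ball:Yara, camera:Judy
Event 9 (swap note<->hat: now note:Yara, hat:Peggy). State: hat:Peggy, note:Yara, ball:Yara, camera:Judy
Event 10 (swap hat<->note: now hat:Yara, note:Peggy). State: hat:Yara, note:Peggy, ball:Yara, camera:Judy
Event 11 (swap camera<->hat: now camera:Yara, hat:Judy). State: hat:Judy, note:Peggy, ball:Yara, camera:Yara

Final state: hat:Judy, note:Peggy, ball:Yara, camera:Yara
Heidi holds: (nothing).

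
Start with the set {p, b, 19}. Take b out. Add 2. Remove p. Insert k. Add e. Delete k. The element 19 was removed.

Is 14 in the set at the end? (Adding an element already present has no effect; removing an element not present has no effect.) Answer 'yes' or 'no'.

Answer: no

Derivation:
Tracking the set through each operation:
Start: {19, b, p}
Event 1 (remove b): removed. Set: {19, p}
Event 2 (add 2): added. Set: {19, 2, p}
Event 3 (remove p): removed. Set: {19, 2}
Event 4 (add k): added. Set: {19, 2, k}
Event 5 (add e): added. Set: {19, 2, e, k}
Event 6 (remove k): removed. Set: {19, 2, e}
Event 7 (remove 19): removed. Set: {2, e}

Final set: {2, e} (size 2)
14 is NOT in the final set.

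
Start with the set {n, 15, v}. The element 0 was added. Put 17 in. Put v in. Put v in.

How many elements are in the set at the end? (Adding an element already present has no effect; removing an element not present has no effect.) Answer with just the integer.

Tracking the set through each operation:
Start: {15, n, v}
Event 1 (add 0): added. Set: {0, 15, n, v}
Event 2 (add 17): added. Set: {0, 15, 17, n, v}
Event 3 (add v): already present, no change. Set: {0, 15, 17, n, v}
Event 4 (add v): already present, no change. Set: {0, 15, 17, n, v}

Final set: {0, 15, 17, n, v} (size 5)

Answer: 5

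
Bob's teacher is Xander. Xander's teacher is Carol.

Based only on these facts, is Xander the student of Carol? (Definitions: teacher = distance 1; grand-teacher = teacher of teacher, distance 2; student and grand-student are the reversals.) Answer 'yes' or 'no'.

Reconstructing the teacher chain from the given facts:
  Carol -> Xander -> Bob
(each arrow means 'teacher of the next')
Positions in the chain (0 = top):
  position of Carol: 0
  position of Xander: 1
  position of Bob: 2

Xander is at position 1, Carol is at position 0; signed distance (j - i) = -1.
'student' requires j - i = -1. Actual distance is -1, so the relation HOLDS.

Answer: yes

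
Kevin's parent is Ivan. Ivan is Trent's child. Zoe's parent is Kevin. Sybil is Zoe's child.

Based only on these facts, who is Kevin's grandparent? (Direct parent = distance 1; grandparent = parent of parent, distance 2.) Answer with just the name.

Answer: Trent

Derivation:
Reconstructing the parent chain from the given facts:
  Trent -> Ivan -> Kevin -> Zoe -> Sybil
(each arrow means 'parent of the next')
Positions in the chain (0 = top):
  position of Trent: 0
  position of Ivan: 1
  position of Kevin: 2
  position of Zoe: 3
  position of Sybil: 4

Kevin is at position 2; the grandparent is 2 steps up the chain, i.e. position 0: Trent.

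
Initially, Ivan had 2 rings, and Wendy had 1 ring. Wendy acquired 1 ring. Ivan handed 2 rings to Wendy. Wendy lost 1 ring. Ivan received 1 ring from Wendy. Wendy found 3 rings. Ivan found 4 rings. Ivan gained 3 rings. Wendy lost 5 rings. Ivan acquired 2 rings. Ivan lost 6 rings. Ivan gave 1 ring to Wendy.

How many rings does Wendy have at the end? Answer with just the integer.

Answer: 1

Derivation:
Tracking counts step by step:
Start: Ivan=2, Wendy=1
Event 1 (Wendy +1): Wendy: 1 -> 2. State: Ivan=2, Wendy=2
Event 2 (Ivan -> Wendy, 2): Ivan: 2 -> 0, Wendy: 2 -> 4. State: Ivan=0, Wendy=4
Event 3 (Wendy -1): Wendy: 4 -> 3. State: Ivan=0, Wendy=3
Event 4 (Wendy -> Ivan, 1): Wendy: 3 -> 2, Ivan: 0 -> 1. State: Ivan=1, Wendy=2
Event 5 (Wendy +3): Wendy: 2 -> 5. State: Ivan=1, Wendy=5
Event 6 (Ivan +4): Ivan: 1 -> 5. State: Ivan=5, Wendy=5
Event 7 (Ivan +3): Ivan: 5 -> 8. State: Ivan=8, Wendy=5
Event 8 (Wendy -5): Wendy: 5 -> 0. State: Ivan=8, Wendy=0
Event 9 (Ivan +2): Ivan: 8 -> 10. State: Ivan=10, Wendy=0
Event 10 (Ivan -6): Ivan: 10 -> 4. State: Ivan=4, Wendy=0
Event 11 (Ivan -> Wendy, 1): Ivan: 4 -> 3, Wendy: 0 -> 1. State: Ivan=3, Wendy=1

Wendy's final count: 1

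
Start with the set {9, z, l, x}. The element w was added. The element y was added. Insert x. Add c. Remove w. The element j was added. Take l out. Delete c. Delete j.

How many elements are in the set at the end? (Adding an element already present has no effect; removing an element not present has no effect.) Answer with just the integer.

Answer: 4

Derivation:
Tracking the set through each operation:
Start: {9, l, x, z}
Event 1 (add w): added. Set: {9, l, w, x, z}
Event 2 (add y): added. Set: {9, l, w, x, y, z}
Event 3 (add x): already present, no change. Set: {9, l, w, x, y, z}
Event 4 (add c): added. Set: {9, c, l, w, x, y, z}
Event 5 (remove w): removed. Set: {9, c, l, x, y, z}
Event 6 (add j): added. Set: {9, c, j, l, x, y, z}
Event 7 (remove l): removed. Set: {9, c, j, x, y, z}
Event 8 (remove c): removed. Set: {9, j, x, y, z}
Event 9 (remove j): removed. Set: {9, x, y, z}

Final set: {9, x, y, z} (size 4)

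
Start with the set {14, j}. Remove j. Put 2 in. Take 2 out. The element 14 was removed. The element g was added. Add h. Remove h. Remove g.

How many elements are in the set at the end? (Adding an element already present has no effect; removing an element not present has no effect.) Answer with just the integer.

Tracking the set through each operation:
Start: {14, j}
Event 1 (remove j): removed. Set: {14}
Event 2 (add 2): added. Set: {14, 2}
Event 3 (remove 2): removed. Set: {14}
Event 4 (remove 14): removed. Set: {}
Event 5 (add g): added. Set: {g}
Event 6 (add h): added. Set: {g, h}
Event 7 (remove h): removed. Set: {g}
Event 8 (remove g): removed. Set: {}

Final set: {} (size 0)

Answer: 0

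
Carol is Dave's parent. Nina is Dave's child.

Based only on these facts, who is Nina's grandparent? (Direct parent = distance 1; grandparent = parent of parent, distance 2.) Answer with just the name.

Reconstructing the parent chain from the given facts:
  Carol -> Dave -> Nina
(each arrow means 'parent of the next')
Positions in the chain (0 = top):
  position of Carol: 0
  position of Dave: 1
  position of Nina: 2

Nina is at position 2; the grandparent is 2 steps up the chain, i.e. position 0: Carol.

Answer: Carol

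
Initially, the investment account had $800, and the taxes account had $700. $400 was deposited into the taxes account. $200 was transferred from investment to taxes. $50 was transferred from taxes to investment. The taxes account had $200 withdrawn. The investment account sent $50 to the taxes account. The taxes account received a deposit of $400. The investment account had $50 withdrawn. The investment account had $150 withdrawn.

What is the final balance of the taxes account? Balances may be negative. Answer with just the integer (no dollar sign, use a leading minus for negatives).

Tracking account balances step by step:
Start: investment=800, taxes=700
Event 1 (deposit 400 to taxes): taxes: 700 + 400 = 1100. Balances: investment=800, taxes=1100
Event 2 (transfer 200 investment -> taxes): investment: 800 - 200 = 600, taxes: 1100 + 200 = 1300. Balances: investment=600, taxes=1300
Event 3 (transfer 50 taxes -> investment): taxes: 1300 - 50 = 1250, investment: 600 + 50 = 650. Balances: investment=650, taxes=1250
Event 4 (withdraw 200 from taxes): taxes: 1250 - 200 = 1050. Balances: investment=650, taxes=1050
Event 5 (transfer 50 investment -> taxes): investment: 650 - 50 = 600, taxes: 1050 + 50 = 1100. Balances: investment=600, taxes=1100
Event 6 (deposit 400 to taxes): taxes: 1100 + 400 = 1500. Balances: investment=600, taxes=1500
Event 7 (withdraw 50 from investment): investment: 600 - 50 = 550. Balances: investment=550, taxes=1500
Event 8 (withdraw 150 from investment): investment: 550 - 150 = 400. Balances: investment=400, taxes=1500

Final balance of taxes: 1500

Answer: 1500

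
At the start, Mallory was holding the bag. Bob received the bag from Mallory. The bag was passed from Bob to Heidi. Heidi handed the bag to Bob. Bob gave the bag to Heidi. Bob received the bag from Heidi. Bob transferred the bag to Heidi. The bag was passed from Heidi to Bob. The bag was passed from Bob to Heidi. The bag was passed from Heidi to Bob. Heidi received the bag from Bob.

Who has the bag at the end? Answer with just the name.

Tracking the bag through each event:
Start: Mallory has the bag.
After event 1: Bob has the bag.
After event 2: Heidi has the bag.
After event 3: Bob has the bag.
After event 4: Heidi has the bag.
After event 5: Bob has the bag.
After event 6: Heidi has the bag.
After event 7: Bob has the bag.
After event 8: Heidi has the bag.
After event 9: Bob has the bag.
After event 10: Heidi has the bag.

Answer: Heidi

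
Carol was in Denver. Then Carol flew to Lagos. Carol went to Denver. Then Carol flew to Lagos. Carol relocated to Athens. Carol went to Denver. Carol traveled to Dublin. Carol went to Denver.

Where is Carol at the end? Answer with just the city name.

Tracking Carol's location:
Start: Carol is in Denver.
After move 1: Denver -> Lagos. Carol is in Lagos.
After move 2: Lagos -> Denver. Carol is in Denver.
After move 3: Denver -> Lagos. Carol is in Lagos.
After move 4: Lagos -> Athens. Carol is in Athens.
After move 5: Athens -> Denver. Carol is in Denver.
After move 6: Denver -> Dublin. Carol is in Dublin.
After move 7: Dublin -> Denver. Carol is in Denver.

Answer: Denver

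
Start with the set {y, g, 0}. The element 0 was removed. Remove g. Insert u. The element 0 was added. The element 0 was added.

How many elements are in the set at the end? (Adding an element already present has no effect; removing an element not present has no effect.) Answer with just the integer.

Tracking the set through each operation:
Start: {0, g, y}
Event 1 (remove 0): removed. Set: {g, y}
Event 2 (remove g): removed. Set: {y}
Event 3 (add u): added. Set: {u, y}
Event 4 (add 0): added. Set: {0, u, y}
Event 5 (add 0): already present, no change. Set: {0, u, y}

Final set: {0, u, y} (size 3)

Answer: 3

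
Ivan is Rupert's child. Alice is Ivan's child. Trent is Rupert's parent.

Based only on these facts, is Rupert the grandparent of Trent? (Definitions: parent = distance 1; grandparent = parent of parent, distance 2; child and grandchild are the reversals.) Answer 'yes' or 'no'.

Answer: no

Derivation:
Reconstructing the parent chain from the given facts:
  Trent -> Rupert -> Ivan -> Alice
(each arrow means 'parent of the next')
Positions in the chain (0 = top):
  position of Trent: 0
  position of Rupert: 1
  position of Ivan: 2
  position of Alice: 3

Rupert is at position 1, Trent is at position 0; signed distance (j - i) = -1.
'grandparent' requires j - i = 2. Actual distance is -1, so the relation does NOT hold.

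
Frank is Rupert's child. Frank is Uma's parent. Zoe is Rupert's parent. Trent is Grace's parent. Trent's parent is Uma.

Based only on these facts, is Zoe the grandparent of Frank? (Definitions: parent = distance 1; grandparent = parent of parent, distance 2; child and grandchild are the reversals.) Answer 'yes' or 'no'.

Answer: yes

Derivation:
Reconstructing the parent chain from the given facts:
  Zoe -> Rupert -> Frank -> Uma -> Trent -> Grace
(each arrow means 'parent of the next')
Positions in the chain (0 = top):
  position of Zoe: 0
  position of Rupert: 1
  position of Frank: 2
  position of Uma: 3
  position of Trent: 4
  position of Grace: 5

Zoe is at position 0, Frank is at position 2; signed distance (j - i) = 2.
'grandparent' requires j - i = 2. Actual distance is 2, so the relation HOLDS.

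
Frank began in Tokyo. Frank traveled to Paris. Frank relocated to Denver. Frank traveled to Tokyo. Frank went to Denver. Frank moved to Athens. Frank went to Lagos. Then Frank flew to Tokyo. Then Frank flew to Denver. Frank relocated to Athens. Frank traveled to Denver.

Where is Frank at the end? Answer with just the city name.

Tracking Frank's location:
Start: Frank is in Tokyo.
After move 1: Tokyo -> Paris. Frank is in Paris.
After move 2: Paris -> Denver. Frank is in Denver.
After move 3: Denver -> Tokyo. Frank is in Tokyo.
After move 4: Tokyo -> Denver. Frank is in Denver.
After move 5: Denver -> Athens. Frank is in Athens.
After move 6: Athens -> Lagos. Frank is in Lagos.
After move 7: Lagos -> Tokyo. Frank is in Tokyo.
After move 8: Tokyo -> Denver. Frank is in Denver.
After move 9: Denver -> Athens. Frank is in Athens.
After move 10: Athens -> Denver. Frank is in Denver.

Answer: Denver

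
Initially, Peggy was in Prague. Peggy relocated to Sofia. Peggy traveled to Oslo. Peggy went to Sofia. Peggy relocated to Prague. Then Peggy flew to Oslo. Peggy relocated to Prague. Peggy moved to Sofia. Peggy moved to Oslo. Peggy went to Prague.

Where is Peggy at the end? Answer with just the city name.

Tracking Peggy's location:
Start: Peggy is in Prague.
After move 1: Prague -> Sofia. Peggy is in Sofia.
After move 2: Sofia -> Oslo. Peggy is in Oslo.
After move 3: Oslo -> Sofia. Peggy is in Sofia.
After move 4: Sofia -> Prague. Peggy is in Prague.
After move 5: Prague -> Oslo. Peggy is in Oslo.
After move 6: Oslo -> Prague. Peggy is in Prague.
After move 7: Prague -> Sofia. Peggy is in Sofia.
After move 8: Sofia -> Oslo. Peggy is in Oslo.
After move 9: Oslo -> Prague. Peggy is in Prague.

Answer: Prague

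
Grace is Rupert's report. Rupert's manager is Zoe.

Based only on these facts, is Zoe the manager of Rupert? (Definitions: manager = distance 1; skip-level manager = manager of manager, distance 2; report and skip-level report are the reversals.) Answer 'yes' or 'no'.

Answer: yes

Derivation:
Reconstructing the manager chain from the given facts:
  Zoe -> Rupert -> Grace
(each arrow means 'manager of the next')
Positions in the chain (0 = top):
  position of Zoe: 0
  position of Rupert: 1
  position of Grace: 2

Zoe is at position 0, Rupert is at position 1; signed distance (j - i) = 1.
'manager' requires j - i = 1. Actual distance is 1, so the relation HOLDS.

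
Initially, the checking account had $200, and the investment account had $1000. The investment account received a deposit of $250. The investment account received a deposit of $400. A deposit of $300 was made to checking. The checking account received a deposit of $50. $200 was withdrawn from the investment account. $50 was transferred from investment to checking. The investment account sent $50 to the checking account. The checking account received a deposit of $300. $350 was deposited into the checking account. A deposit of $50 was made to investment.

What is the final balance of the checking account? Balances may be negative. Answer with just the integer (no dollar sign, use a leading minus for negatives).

Tracking account balances step by step:
Start: checking=200, investment=1000
Event 1 (deposit 250 to investment): investment: 1000 + 250 = 1250. Balances: checking=200, investment=1250
Event 2 (deposit 400 to investment): investment: 1250 + 400 = 1650. Balances: checking=200, investment=1650
Event 3 (deposit 300 to checking): checking: 200 + 300 = 500. Balances: checking=500, investment=1650
Event 4 (deposit 50 to checking): checking: 500 + 50 = 550. Balances: checking=550, investment=1650
Event 5 (withdraw 200 from investment): investment: 1650 - 200 = 1450. Balances: checking=550, investment=1450
Event 6 (transfer 50 investment -> checking): investment: 1450 - 50 = 1400, checking: 550 + 50 = 600. Balances: checking=600, investment=1400
Event 7 (transfer 50 investment -> checking): investment: 1400 - 50 = 1350, checking: 600 + 50 = 650. Balances: checking=650, investment=1350
Event 8 (deposit 300 to checking): checking: 650 + 300 = 950. Balances: checking=950, investment=1350
Event 9 (deposit 350 to checking): checking: 950 + 350 = 1300. Balances: checking=1300, investment=1350
Event 10 (deposit 50 to investment): investment: 1350 + 50 = 1400. Balances: checking=1300, investment=1400

Final balance of checking: 1300

Answer: 1300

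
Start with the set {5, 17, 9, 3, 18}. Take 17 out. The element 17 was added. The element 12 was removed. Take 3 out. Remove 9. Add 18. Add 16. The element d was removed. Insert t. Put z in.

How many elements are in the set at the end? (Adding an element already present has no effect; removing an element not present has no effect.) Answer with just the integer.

Tracking the set through each operation:
Start: {17, 18, 3, 5, 9}
Event 1 (remove 17): removed. Set: {18, 3, 5, 9}
Event 2 (add 17): added. Set: {17, 18, 3, 5, 9}
Event 3 (remove 12): not present, no change. Set: {17, 18, 3, 5, 9}
Event 4 (remove 3): removed. Set: {17, 18, 5, 9}
Event 5 (remove 9): removed. Set: {17, 18, 5}
Event 6 (add 18): already present, no change. Set: {17, 18, 5}
Event 7 (add 16): added. Set: {16, 17, 18, 5}
Event 8 (remove d): not present, no change. Set: {16, 17, 18, 5}
Event 9 (add t): added. Set: {16, 17, 18, 5, t}
Event 10 (add z): added. Set: {16, 17, 18, 5, t, z}

Final set: {16, 17, 18, 5, t, z} (size 6)

Answer: 6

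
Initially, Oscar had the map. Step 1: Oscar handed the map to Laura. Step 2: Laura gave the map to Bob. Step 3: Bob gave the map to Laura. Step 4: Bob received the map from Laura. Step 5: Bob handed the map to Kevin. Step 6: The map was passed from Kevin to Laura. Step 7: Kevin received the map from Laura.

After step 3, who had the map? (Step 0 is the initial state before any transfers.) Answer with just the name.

Answer: Laura

Derivation:
Tracking the map holder through step 3:
After step 0 (start): Oscar
After step 1: Laura
After step 2: Bob
After step 3: Laura

At step 3, the holder is Laura.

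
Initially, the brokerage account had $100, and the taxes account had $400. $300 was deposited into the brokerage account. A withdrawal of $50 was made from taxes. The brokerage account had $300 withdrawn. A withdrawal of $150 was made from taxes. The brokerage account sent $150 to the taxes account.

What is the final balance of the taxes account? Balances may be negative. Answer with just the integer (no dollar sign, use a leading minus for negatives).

Tracking account balances step by step:
Start: brokerage=100, taxes=400
Event 1 (deposit 300 to brokerage): brokerage: 100 + 300 = 400. Balances: brokerage=400, taxes=400
Event 2 (withdraw 50 from taxes): taxes: 400 - 50 = 350. Balances: brokerage=400, taxes=350
Event 3 (withdraw 300 from brokerage): brokerage: 400 - 300 = 100. Balances: brokerage=100, taxes=350
Event 4 (withdraw 150 from taxes): taxes: 350 - 150 = 200. Balances: brokerage=100, taxes=200
Event 5 (transfer 150 brokerage -> taxes): brokerage: 100 - 150 = -50, taxes: 200 + 150 = 350. Balances: brokerage=-50, taxes=350

Final balance of taxes: 350

Answer: 350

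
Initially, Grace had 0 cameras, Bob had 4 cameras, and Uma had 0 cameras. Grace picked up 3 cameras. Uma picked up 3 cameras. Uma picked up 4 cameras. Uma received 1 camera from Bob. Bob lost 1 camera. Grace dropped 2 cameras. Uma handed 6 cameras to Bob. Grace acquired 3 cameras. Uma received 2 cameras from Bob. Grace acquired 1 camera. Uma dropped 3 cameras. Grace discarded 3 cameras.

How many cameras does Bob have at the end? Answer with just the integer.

Answer: 6

Derivation:
Tracking counts step by step:
Start: Grace=0, Bob=4, Uma=0
Event 1 (Grace +3): Grace: 0 -> 3. State: Grace=3, Bob=4, Uma=0
Event 2 (Uma +3): Uma: 0 -> 3. State: Grace=3, Bob=4, Uma=3
Event 3 (Uma +4): Uma: 3 -> 7. State: Grace=3, Bob=4, Uma=7
Event 4 (Bob -> Uma, 1): Bob: 4 -> 3, Uma: 7 -> 8. State: Grace=3, Bob=3, Uma=8
Event 5 (Bob -1): Bob: 3 -> 2. State: Grace=3, Bob=2, Uma=8
Event 6 (Grace -2): Grace: 3 -> 1. State: Grace=1, Bob=2, Uma=8
Event 7 (Uma -> Bob, 6): Uma: 8 -> 2, Bob: 2 -> 8. State: Grace=1, Bob=8, Uma=2
Event 8 (Grace +3): Grace: 1 -> 4. State: Grace=4, Bob=8, Uma=2
Event 9 (Bob -> Uma, 2): Bob: 8 -> 6, Uma: 2 -> 4. State: Grace=4, Bob=6, Uma=4
Event 10 (Grace +1): Grace: 4 -> 5. State: Grace=5, Bob=6, Uma=4
Event 11 (Uma -3): Uma: 4 -> 1. State: Grace=5, Bob=6, Uma=1
Event 12 (Grace -3): Grace: 5 -> 2. State: Grace=2, Bob=6, Uma=1

Bob's final count: 6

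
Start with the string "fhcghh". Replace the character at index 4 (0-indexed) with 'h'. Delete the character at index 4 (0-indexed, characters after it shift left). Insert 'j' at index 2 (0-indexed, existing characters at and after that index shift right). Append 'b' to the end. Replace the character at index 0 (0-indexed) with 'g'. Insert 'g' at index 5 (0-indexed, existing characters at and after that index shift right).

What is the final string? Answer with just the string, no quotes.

Answer: ghjcgghb

Derivation:
Applying each edit step by step:
Start: "fhcghh"
Op 1 (replace idx 4: 'h' -> 'h'): "fhcghh" -> "fhcghh"
Op 2 (delete idx 4 = 'h'): "fhcghh" -> "fhcgh"
Op 3 (insert 'j' at idx 2): "fhcgh" -> "fhjcgh"
Op 4 (append 'b'): "fhjcgh" -> "fhjcghb"
Op 5 (replace idx 0: 'f' -> 'g'): "fhjcghb" -> "ghjcghb"
Op 6 (insert 'g' at idx 5): "ghjcghb" -> "ghjcgghb"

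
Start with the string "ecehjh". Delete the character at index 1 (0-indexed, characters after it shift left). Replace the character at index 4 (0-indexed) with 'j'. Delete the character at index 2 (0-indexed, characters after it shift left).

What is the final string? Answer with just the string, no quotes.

Applying each edit step by step:
Start: "ecehjh"
Op 1 (delete idx 1 = 'c'): "ecehjh" -> "eehjh"
Op 2 (replace idx 4: 'h' -> 'j'): "eehjh" -> "eehjj"
Op 3 (delete idx 2 = 'h'): "eehjj" -> "eejj"

Answer: eejj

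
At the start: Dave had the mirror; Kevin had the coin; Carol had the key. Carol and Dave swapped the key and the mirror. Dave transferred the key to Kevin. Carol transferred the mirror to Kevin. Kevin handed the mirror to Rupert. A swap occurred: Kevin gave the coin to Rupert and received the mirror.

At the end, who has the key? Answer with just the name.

Answer: Kevin

Derivation:
Tracking all object holders:
Start: mirror:Dave, coin:Kevin, key:Carol
Event 1 (swap key<->mirror: now key:Dave, mirror:Carol). State: mirror:Carol, coin:Kevin, key:Dave
Event 2 (give key: Dave -> Kevin). State: mirror:Carol, coin:Kevin, key:Kevin
Event 3 (give mirror: Carol -> Kevin). State: mirror:Kevin, coin:Kevin, key:Kevin
Event 4 (give mirror: Kevin -> Rupert). State: mirror:Rupert, coin:Kevin, key:Kevin
Event 5 (swap coin<->mirror: now coin:Rupert, mirror:Kevin). State: mirror:Kevin, coin:Rupert, key:Kevin

Final state: mirror:Kevin, coin:Rupert, key:Kevin
The key is held by Kevin.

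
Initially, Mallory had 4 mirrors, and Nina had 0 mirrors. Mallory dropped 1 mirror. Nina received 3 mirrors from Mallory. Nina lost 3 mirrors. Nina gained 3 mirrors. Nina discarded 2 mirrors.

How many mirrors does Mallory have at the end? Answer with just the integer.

Answer: 0

Derivation:
Tracking counts step by step:
Start: Mallory=4, Nina=0
Event 1 (Mallory -1): Mallory: 4 -> 3. State: Mallory=3, Nina=0
Event 2 (Mallory -> Nina, 3): Mallory: 3 -> 0, Nina: 0 -> 3. State: Mallory=0, Nina=3
Event 3 (Nina -3): Nina: 3 -> 0. State: Mallory=0, Nina=0
Event 4 (Nina +3): Nina: 0 -> 3. State: Mallory=0, Nina=3
Event 5 (Nina -2): Nina: 3 -> 1. State: Mallory=0, Nina=1

Mallory's final count: 0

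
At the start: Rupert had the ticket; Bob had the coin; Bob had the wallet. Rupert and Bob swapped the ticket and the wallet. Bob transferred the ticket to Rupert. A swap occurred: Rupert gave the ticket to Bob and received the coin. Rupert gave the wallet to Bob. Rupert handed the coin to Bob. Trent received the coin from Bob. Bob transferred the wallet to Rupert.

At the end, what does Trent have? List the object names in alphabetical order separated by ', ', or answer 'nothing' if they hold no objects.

Answer: coin

Derivation:
Tracking all object holders:
Start: ticket:Rupert, coin:Bob, wallet:Bob
Event 1 (swap ticket<->wallet: now ticket:Bob, wallet:Rupert). State: ticket:Bob, coin:Bob, wallet:Rupert
Event 2 (give ticket: Bob -> Rupert). State: ticket:Rupert, coin:Bob, wallet:Rupert
Event 3 (swap ticket<->coin: now ticket:Bob, coin:Rupert). State: ticket:Bob, coin:Rupert, wallet:Rupert
Event 4 (give wallet: Rupert -> Bob). State: ticket:Bob, coin:Rupert, wallet:Bob
Event 5 (give coin: Rupert -> Bob). State: ticket:Bob, coin:Bob, wallet:Bob
Event 6 (give coin: Bob -> Trent). State: ticket:Bob, coin:Trent, wallet:Bob
Event 7 (give wallet: Bob -> Rupert). State: ticket:Bob, coin:Trent, wallet:Rupert

Final state: ticket:Bob, coin:Trent, wallet:Rupert
Trent holds: coin.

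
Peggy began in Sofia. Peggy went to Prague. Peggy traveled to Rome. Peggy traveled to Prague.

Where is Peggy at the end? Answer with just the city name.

Tracking Peggy's location:
Start: Peggy is in Sofia.
After move 1: Sofia -> Prague. Peggy is in Prague.
After move 2: Prague -> Rome. Peggy is in Rome.
After move 3: Rome -> Prague. Peggy is in Prague.

Answer: Prague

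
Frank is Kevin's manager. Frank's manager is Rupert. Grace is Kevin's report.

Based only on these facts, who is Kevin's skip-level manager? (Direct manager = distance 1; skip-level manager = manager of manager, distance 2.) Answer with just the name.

Answer: Rupert

Derivation:
Reconstructing the manager chain from the given facts:
  Rupert -> Frank -> Kevin -> Grace
(each arrow means 'manager of the next')
Positions in the chain (0 = top):
  position of Rupert: 0
  position of Frank: 1
  position of Kevin: 2
  position of Grace: 3

Kevin is at position 2; the skip-level manager is 2 steps up the chain, i.e. position 0: Rupert.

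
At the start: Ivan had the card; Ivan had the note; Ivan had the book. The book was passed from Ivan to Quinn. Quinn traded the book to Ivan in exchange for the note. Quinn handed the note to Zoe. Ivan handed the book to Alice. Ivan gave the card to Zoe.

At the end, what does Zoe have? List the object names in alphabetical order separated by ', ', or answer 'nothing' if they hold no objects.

Answer: card, note

Derivation:
Tracking all object holders:
Start: card:Ivan, note:Ivan, book:Ivan
Event 1 (give book: Ivan -> Quinn). State: card:Ivan, note:Ivan, book:Quinn
Event 2 (swap book<->note: now book:Ivan, note:Quinn). State: card:Ivan, note:Quinn, book:Ivan
Event 3 (give note: Quinn -> Zoe). State: card:Ivan, note:Zoe, book:Ivan
Event 4 (give book: Ivan -> Alice). State: card:Ivan, note:Zoe, book:Alice
Event 5 (give card: Ivan -> Zoe). State: card:Zoe, note:Zoe, book:Alice

Final state: card:Zoe, note:Zoe, book:Alice
Zoe holds: card, note.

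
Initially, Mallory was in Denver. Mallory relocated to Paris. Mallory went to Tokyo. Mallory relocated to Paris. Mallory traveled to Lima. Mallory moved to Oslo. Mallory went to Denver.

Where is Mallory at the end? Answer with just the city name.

Tracking Mallory's location:
Start: Mallory is in Denver.
After move 1: Denver -> Paris. Mallory is in Paris.
After move 2: Paris -> Tokyo. Mallory is in Tokyo.
After move 3: Tokyo -> Paris. Mallory is in Paris.
After move 4: Paris -> Lima. Mallory is in Lima.
After move 5: Lima -> Oslo. Mallory is in Oslo.
After move 6: Oslo -> Denver. Mallory is in Denver.

Answer: Denver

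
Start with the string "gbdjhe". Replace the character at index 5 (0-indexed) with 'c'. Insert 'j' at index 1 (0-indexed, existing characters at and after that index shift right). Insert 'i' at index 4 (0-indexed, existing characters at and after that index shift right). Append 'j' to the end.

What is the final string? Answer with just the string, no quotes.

Applying each edit step by step:
Start: "gbdjhe"
Op 1 (replace idx 5: 'e' -> 'c'): "gbdjhe" -> "gbdjhc"
Op 2 (insert 'j' at idx 1): "gbdjhc" -> "gjbdjhc"
Op 3 (insert 'i' at idx 4): "gjbdjhc" -> "gjbdijhc"
Op 4 (append 'j'): "gjbdijhc" -> "gjbdijhcj"

Answer: gjbdijhcj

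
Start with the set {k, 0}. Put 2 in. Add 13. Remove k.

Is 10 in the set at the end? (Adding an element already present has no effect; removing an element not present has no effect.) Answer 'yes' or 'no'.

Tracking the set through each operation:
Start: {0, k}
Event 1 (add 2): added. Set: {0, 2, k}
Event 2 (add 13): added. Set: {0, 13, 2, k}
Event 3 (remove k): removed. Set: {0, 13, 2}

Final set: {0, 13, 2} (size 3)
10 is NOT in the final set.

Answer: no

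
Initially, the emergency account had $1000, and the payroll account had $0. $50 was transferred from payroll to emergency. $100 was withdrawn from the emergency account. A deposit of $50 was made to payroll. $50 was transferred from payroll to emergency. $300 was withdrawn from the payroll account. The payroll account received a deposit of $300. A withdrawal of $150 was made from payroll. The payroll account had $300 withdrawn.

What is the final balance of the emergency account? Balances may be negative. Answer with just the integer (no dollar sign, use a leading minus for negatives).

Answer: 1000

Derivation:
Tracking account balances step by step:
Start: emergency=1000, payroll=0
Event 1 (transfer 50 payroll -> emergency): payroll: 0 - 50 = -50, emergency: 1000 + 50 = 1050. Balances: emergency=1050, payroll=-50
Event 2 (withdraw 100 from emergency): emergency: 1050 - 100 = 950. Balances: emergency=950, payroll=-50
Event 3 (deposit 50 to payroll): payroll: -50 + 50 = 0. Balances: emergency=950, payroll=0
Event 4 (transfer 50 payroll -> emergency): payroll: 0 - 50 = -50, emergency: 950 + 50 = 1000. Balances: emergency=1000, payroll=-50
Event 5 (withdraw 300 from payroll): payroll: -50 - 300 = -350. Balances: emergency=1000, payroll=-350
Event 6 (deposit 300 to payroll): payroll: -350 + 300 = -50. Balances: emergency=1000, payroll=-50
Event 7 (withdraw 150 from payroll): payroll: -50 - 150 = -200. Balances: emergency=1000, payroll=-200
Event 8 (withdraw 300 from payroll): payroll: -200 - 300 = -500. Balances: emergency=1000, payroll=-500

Final balance of emergency: 1000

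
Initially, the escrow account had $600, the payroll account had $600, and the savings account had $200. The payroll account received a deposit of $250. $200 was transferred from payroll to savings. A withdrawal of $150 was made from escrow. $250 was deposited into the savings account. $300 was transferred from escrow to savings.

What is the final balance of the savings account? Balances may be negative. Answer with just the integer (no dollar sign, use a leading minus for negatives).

Answer: 950

Derivation:
Tracking account balances step by step:
Start: escrow=600, payroll=600, savings=200
Event 1 (deposit 250 to payroll): payroll: 600 + 250 = 850. Balances: escrow=600, payroll=850, savings=200
Event 2 (transfer 200 payroll -> savings): payroll: 850 - 200 = 650, savings: 200 + 200 = 400. Balances: escrow=600, payroll=650, savings=400
Event 3 (withdraw 150 from escrow): escrow: 600 - 150 = 450. Balances: escrow=450, payroll=650, savings=400
Event 4 (deposit 250 to savings): savings: 400 + 250 = 650. Balances: escrow=450, payroll=650, savings=650
Event 5 (transfer 300 escrow -> savings): escrow: 450 - 300 = 150, savings: 650 + 300 = 950. Balances: escrow=150, payroll=650, savings=950

Final balance of savings: 950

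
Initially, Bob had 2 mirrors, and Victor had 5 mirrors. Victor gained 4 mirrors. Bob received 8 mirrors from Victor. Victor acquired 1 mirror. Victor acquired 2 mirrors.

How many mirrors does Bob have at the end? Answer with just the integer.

Answer: 10

Derivation:
Tracking counts step by step:
Start: Bob=2, Victor=5
Event 1 (Victor +4): Victor: 5 -> 9. State: Bob=2, Victor=9
Event 2 (Victor -> Bob, 8): Victor: 9 -> 1, Bob: 2 -> 10. State: Bob=10, Victor=1
Event 3 (Victor +1): Victor: 1 -> 2. State: Bob=10, Victor=2
Event 4 (Victor +2): Victor: 2 -> 4. State: Bob=10, Victor=4

Bob's final count: 10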